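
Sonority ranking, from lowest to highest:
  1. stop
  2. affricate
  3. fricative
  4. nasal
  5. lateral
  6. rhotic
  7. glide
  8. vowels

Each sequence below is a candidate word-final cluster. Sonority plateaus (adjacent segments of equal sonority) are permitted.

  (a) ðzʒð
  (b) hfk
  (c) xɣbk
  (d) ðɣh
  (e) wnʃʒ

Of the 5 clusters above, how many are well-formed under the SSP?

(a) ðzʒð: profile 3-3-3-3 — obeys.
(b) hfk: profile 3-3-1 — obeys.
(c) xɣbk: profile 3-3-1-1 — obeys.
(d) ðɣh: profile 3-3-3 — obeys.
(e) wnʃʒ: profile 7-4-3-3 — obeys.

5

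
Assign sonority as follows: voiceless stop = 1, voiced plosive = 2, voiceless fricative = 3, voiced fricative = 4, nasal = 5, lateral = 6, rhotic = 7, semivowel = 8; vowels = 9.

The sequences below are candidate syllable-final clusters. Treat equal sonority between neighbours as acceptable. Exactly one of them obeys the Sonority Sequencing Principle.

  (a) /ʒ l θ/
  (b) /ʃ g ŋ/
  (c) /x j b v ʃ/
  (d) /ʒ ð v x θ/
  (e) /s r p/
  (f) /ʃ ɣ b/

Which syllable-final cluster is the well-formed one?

(a) /ʒ l θ/: profile 4-6-3 — violates.
(b) /ʃ g ŋ/: profile 3-2-5 — violates.
(c) /x j b v ʃ/: profile 3-8-2-4-3 — violates.
(d) /ʒ ð v x θ/: profile 4-4-4-3-3 — obeys.
(e) /s r p/: profile 3-7-1 — violates.
(f) /ʃ ɣ b/: profile 3-4-2 — violates.

d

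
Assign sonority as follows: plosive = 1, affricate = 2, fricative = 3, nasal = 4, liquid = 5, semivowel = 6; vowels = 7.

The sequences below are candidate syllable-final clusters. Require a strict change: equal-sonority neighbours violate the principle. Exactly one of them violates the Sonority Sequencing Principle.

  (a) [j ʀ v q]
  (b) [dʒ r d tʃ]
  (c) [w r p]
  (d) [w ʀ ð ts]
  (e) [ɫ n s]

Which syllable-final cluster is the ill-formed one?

(a) sonority 6-5-3-1: well-formed.
(b) sonority 2-5-1-2: ill-formed.
(c) sonority 6-5-1: well-formed.
(d) sonority 6-5-3-2: well-formed.
(e) sonority 5-4-3: well-formed.

b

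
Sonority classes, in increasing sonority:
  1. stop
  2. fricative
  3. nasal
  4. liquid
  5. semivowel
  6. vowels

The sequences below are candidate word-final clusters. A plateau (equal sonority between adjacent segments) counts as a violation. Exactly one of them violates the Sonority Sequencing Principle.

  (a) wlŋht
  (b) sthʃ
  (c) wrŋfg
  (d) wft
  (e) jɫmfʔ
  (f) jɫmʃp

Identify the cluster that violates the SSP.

b

(a) 5-4-3-2-1 → obeys
(b) 2-1-2-2 → violates
(c) 5-4-3-2-1 → obeys
(d) 5-2-1 → obeys
(e) 5-4-3-2-1 → obeys
(f) 5-4-3-2-1 → obeys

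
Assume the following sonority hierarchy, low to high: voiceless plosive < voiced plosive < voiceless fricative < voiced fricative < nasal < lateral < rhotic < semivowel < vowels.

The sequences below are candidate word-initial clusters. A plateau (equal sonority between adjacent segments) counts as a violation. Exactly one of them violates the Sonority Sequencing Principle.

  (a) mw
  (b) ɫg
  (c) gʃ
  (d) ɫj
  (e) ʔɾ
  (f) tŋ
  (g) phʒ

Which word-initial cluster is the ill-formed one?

(a) mw: profile 5-8 — obeys.
(b) ɫg: profile 6-2 — violates.
(c) gʃ: profile 2-3 — obeys.
(d) ɫj: profile 6-8 — obeys.
(e) ʔɾ: profile 1-7 — obeys.
(f) tŋ: profile 1-5 — obeys.
(g) phʒ: profile 1-3-4 — obeys.

b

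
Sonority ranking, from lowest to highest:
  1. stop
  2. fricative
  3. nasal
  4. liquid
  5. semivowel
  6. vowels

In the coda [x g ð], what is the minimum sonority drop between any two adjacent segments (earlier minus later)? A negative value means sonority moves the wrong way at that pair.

-1

/x/: fricative = 2.
/g/: stop = 1.
/ð/: fricative = 2.
/x/→/g/: change +1.
/g/→/ð/: change -1.
Minimum = -1.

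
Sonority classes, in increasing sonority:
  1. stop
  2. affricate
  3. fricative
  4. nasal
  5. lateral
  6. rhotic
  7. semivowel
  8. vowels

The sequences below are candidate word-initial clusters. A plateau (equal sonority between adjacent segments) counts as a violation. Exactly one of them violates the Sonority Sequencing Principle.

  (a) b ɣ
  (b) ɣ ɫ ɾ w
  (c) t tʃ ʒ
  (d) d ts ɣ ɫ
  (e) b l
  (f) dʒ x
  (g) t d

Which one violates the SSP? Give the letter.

(a) 1-3 → obeys
(b) 3-5-6-7 → obeys
(c) 1-2-3 → obeys
(d) 1-2-3-5 → obeys
(e) 1-5 → obeys
(f) 2-3 → obeys
(g) 1-1 → violates

g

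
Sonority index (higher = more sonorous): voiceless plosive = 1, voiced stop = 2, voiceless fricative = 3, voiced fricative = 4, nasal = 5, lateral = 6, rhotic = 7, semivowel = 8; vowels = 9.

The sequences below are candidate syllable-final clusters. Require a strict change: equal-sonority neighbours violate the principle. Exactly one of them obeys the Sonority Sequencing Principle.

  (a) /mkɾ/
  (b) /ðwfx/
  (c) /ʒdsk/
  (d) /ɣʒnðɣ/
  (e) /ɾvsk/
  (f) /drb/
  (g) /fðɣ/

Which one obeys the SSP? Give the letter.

(a) 5-1-7 → violates
(b) 4-8-3-3 → violates
(c) 4-2-3-1 → violates
(d) 4-4-5-4-4 → violates
(e) 7-4-3-1 → obeys
(f) 2-7-2 → violates
(g) 3-4-4 → violates

e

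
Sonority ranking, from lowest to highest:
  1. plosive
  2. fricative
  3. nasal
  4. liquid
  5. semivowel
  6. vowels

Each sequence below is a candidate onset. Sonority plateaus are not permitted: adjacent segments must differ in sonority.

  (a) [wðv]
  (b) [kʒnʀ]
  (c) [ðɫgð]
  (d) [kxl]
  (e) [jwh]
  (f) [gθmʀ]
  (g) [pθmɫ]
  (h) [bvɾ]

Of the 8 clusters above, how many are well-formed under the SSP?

(a) [wðv]: profile 5-2-2 — violates.
(b) [kʒnʀ]: profile 1-2-3-4 — obeys.
(c) [ðɫgð]: profile 2-4-1-2 — violates.
(d) [kxl]: profile 1-2-4 — obeys.
(e) [jwh]: profile 5-5-2 — violates.
(f) [gθmʀ]: profile 1-2-3-4 — obeys.
(g) [pθmɫ]: profile 1-2-3-4 — obeys.
(h) [bvɾ]: profile 1-2-4 — obeys.

5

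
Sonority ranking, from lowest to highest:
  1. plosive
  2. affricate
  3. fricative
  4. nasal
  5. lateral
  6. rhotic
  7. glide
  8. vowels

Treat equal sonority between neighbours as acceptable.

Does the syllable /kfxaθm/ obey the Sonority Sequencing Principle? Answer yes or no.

no

Onset: /k/ is a plosive (sonority 1), /f/ is a fricative (sonority 3), /x/ is a fricative (sonority 3); then the nucleus /a/ (sonority 8).
Onset profile 1-3-3-8 — rises to the nucleus.
Coda: /θ/ is a fricative (sonority 3), /m/ is a nasal (sonority 4).
Coda profile 8-3-4 — does not fall throughout.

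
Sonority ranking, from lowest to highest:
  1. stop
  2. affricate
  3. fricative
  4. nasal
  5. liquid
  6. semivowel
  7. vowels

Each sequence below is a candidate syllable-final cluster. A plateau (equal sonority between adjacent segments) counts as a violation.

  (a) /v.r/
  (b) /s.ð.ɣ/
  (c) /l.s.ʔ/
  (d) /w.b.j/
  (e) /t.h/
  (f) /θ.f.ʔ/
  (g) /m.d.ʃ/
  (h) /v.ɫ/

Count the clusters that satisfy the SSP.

(a) 3-5 → violates
(b) 3-3-3 → violates
(c) 5-3-1 → obeys
(d) 6-1-6 → violates
(e) 1-3 → violates
(f) 3-3-1 → violates
(g) 4-1-3 → violates
(h) 3-5 → violates

1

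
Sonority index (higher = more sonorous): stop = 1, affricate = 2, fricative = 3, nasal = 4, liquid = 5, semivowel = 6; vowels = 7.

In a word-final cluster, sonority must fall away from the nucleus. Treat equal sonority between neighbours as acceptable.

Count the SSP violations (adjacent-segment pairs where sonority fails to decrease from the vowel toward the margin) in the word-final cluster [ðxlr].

/ð/ is a fricative (sonority 3).
/x/ is a fricative (sonority 3).
/l/ is a liquid (sonority 5).
/r/ is a liquid (sonority 5).
/ð/→/x/: 3→3 (plateau, allowed) — ok.
/x/→/l/: 3→5 (does not fall) — violation.
/l/→/r/: 5→5 (plateau, allowed) — ok.

1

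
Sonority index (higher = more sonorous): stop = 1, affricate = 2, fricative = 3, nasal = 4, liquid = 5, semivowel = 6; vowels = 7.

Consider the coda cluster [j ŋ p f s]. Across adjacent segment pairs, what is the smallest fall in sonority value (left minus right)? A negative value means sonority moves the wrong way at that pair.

/j/ — semivowel, sonority 6.
/ŋ/ — nasal, sonority 4.
/p/ — stop, sonority 1.
/f/ — fricative, sonority 3.
/s/ — fricative, sonority 3.
/j/→/ŋ/: change +2.
/ŋ/→/p/: change +3.
/p/→/f/: change -2.
/f/→/s/: change +0.
Minimum = -2.

-2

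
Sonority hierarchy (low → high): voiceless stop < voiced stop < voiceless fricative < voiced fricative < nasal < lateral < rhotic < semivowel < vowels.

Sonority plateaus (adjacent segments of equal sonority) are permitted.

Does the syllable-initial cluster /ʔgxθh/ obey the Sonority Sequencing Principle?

/ʔ/ — voiceless stop, sonority 1.
/g/ — voiced stop, sonority 2.
/x/ — voiceless fricative, sonority 3.
/θ/ — voiceless fricative, sonority 3.
/h/ — voiceless fricative, sonority 3.
The profile 1-2-3-3-3 is non-decreasing (plateaus allowed), so the syllable-initial cluster satisfies the SSP.

yes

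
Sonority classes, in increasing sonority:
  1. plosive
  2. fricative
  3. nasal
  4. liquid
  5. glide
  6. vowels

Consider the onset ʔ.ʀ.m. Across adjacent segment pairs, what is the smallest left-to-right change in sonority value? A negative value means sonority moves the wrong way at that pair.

-1

/ʔ/ — plosive, sonority 1.
/ʀ/ — liquid, sonority 4.
/m/ — nasal, sonority 3.
/ʔ/→/ʀ/: change +3.
/ʀ/→/m/: change -1.
Minimum = -1.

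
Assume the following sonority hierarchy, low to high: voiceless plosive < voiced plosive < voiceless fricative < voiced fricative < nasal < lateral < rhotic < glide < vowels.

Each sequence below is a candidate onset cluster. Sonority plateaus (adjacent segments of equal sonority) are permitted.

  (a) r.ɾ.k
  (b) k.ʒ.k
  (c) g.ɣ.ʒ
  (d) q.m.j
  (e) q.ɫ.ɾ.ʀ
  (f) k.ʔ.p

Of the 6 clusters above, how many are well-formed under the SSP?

(a) sonority 7-7-1: ill-formed.
(b) sonority 1-4-1: ill-formed.
(c) sonority 2-4-4: well-formed.
(d) sonority 1-5-8: well-formed.
(e) sonority 1-6-7-7: well-formed.
(f) sonority 1-1-1: well-formed.

4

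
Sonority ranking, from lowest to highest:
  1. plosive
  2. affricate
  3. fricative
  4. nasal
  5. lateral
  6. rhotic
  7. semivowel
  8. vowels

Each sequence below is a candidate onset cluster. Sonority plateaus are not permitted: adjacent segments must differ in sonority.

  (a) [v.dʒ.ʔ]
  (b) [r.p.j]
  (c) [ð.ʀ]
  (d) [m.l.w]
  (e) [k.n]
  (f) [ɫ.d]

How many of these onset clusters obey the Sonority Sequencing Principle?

3

(a) 3-2-1 → violates
(b) 6-1-7 → violates
(c) 3-6 → obeys
(d) 4-5-7 → obeys
(e) 1-4 → obeys
(f) 5-1 → violates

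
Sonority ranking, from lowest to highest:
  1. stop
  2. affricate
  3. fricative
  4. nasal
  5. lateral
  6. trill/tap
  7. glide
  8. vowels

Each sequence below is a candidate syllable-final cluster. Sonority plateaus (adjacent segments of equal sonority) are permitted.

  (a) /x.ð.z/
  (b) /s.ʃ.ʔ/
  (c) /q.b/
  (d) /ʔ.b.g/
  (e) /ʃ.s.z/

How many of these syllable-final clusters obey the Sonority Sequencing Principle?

(a) /x.ð.z/: profile 3-3-3 — obeys.
(b) /s.ʃ.ʔ/: profile 3-3-1 — obeys.
(c) /q.b/: profile 1-1 — obeys.
(d) /ʔ.b.g/: profile 1-1-1 — obeys.
(e) /ʃ.s.z/: profile 3-3-3 — obeys.

5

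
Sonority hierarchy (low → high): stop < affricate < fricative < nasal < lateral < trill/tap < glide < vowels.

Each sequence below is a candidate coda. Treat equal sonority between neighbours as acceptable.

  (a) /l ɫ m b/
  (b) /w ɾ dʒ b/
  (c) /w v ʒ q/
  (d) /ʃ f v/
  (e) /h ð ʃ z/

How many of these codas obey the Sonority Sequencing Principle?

(a) 5-5-4-1 → obeys
(b) 7-6-2-1 → obeys
(c) 7-3-3-1 → obeys
(d) 3-3-3 → obeys
(e) 3-3-3-3 → obeys

5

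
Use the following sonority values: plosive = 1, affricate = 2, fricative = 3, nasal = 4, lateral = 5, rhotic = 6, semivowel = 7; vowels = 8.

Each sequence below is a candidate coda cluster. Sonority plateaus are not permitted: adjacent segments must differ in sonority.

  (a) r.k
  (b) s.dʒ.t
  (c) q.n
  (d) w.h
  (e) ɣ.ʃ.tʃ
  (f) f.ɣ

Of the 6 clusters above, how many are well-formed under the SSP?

3

(a) r.k: profile 6-1 — obeys.
(b) s.dʒ.t: profile 3-2-1 — obeys.
(c) q.n: profile 1-4 — violates.
(d) w.h: profile 7-3 — obeys.
(e) ɣ.ʃ.tʃ: profile 3-3-2 — violates.
(f) f.ɣ: profile 3-3 — violates.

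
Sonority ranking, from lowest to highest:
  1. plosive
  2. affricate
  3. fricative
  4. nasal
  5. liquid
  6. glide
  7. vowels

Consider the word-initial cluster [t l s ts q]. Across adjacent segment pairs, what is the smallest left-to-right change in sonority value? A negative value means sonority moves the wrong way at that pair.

-2

/t/ — plosive, sonority 1.
/l/ — liquid, sonority 5.
/s/ — fricative, sonority 3.
/ts/ — affricate, sonority 2.
/q/ — plosive, sonority 1.
/t/→/l/: change +4.
/l/→/s/: change -2.
/s/→/ts/: change -1.
/ts/→/q/: change -1.
Minimum = -2.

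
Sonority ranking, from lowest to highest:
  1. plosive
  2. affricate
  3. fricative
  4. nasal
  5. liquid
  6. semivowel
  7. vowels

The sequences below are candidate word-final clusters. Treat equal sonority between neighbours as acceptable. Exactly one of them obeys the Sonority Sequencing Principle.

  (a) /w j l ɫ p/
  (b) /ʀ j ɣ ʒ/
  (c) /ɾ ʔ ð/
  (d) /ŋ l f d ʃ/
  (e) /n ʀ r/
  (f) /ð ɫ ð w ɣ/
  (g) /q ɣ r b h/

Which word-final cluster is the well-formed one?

(a) /w j l ɫ p/: profile 6-6-5-5-1 — obeys.
(b) /ʀ j ɣ ʒ/: profile 5-6-3-3 — violates.
(c) /ɾ ʔ ð/: profile 5-1-3 — violates.
(d) /ŋ l f d ʃ/: profile 4-5-3-1-3 — violates.
(e) /n ʀ r/: profile 4-5-5 — violates.
(f) /ð ɫ ð w ɣ/: profile 3-5-3-6-3 — violates.
(g) /q ɣ r b h/: profile 1-3-5-1-3 — violates.

a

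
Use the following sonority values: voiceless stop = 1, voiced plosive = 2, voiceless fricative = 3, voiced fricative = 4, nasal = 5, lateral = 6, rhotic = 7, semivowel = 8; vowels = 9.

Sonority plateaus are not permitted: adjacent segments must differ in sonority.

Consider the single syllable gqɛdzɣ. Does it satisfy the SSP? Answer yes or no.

no

Onset: /g/ is a voiced plosive (sonority 2), /q/ is a voiceless stop (sonority 1); then the nucleus /ɛ/ (sonority 9).
Onset profile 2-1-9 — does not strictly rise throughout.
Coda: /d/ is a voiced plosive (sonority 2), /z/ is a voiced fricative (sonority 4), /ɣ/ is a voiced fricative (sonority 4).
Coda profile 9-2-4-4 — does not strictly fall throughout.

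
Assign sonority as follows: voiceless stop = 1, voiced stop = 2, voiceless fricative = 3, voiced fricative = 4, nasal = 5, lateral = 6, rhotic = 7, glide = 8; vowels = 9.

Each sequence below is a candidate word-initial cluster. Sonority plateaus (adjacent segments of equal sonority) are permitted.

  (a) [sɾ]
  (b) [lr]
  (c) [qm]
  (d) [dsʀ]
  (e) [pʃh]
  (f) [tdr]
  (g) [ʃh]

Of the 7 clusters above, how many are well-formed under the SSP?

(a) 3-7 → obeys
(b) 6-7 → obeys
(c) 1-5 → obeys
(d) 2-3-7 → obeys
(e) 1-3-3 → obeys
(f) 1-2-7 → obeys
(g) 3-3 → obeys

7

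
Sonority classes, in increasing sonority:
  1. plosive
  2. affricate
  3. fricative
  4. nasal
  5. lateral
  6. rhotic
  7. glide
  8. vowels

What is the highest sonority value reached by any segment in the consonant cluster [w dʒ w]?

7

/w/ — glide, sonority 7.
/dʒ/ — affricate, sonority 2.
/w/ — glide, sonority 7.
The maximum is 7.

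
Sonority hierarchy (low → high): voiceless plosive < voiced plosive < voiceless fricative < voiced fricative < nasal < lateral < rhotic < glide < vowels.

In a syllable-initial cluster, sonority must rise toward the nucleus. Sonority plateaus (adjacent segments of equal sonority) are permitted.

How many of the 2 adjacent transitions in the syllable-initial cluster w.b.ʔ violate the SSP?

/w/ is a glide (sonority 8).
/b/ is a voiced plosive (sonority 2).
/ʔ/ is a voiceless plosive (sonority 1).
/w/→/b/: 8→2 (does not rise) — violation.
/b/→/ʔ/: 2→1 (does not rise) — violation.

2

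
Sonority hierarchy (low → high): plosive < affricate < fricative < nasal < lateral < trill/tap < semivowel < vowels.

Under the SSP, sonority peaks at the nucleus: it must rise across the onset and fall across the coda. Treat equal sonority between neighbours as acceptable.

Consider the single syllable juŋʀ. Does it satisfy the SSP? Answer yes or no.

no

Onset: /j/ is a semivowel (sonority 7); then the nucleus /u/ (sonority 8).
Onset profile 7-8 — rises to the nucleus.
Coda: /ŋ/ is a nasal (sonority 4), /ʀ/ is a trill/tap (sonority 6).
Coda profile 8-4-6 — does not fall throughout.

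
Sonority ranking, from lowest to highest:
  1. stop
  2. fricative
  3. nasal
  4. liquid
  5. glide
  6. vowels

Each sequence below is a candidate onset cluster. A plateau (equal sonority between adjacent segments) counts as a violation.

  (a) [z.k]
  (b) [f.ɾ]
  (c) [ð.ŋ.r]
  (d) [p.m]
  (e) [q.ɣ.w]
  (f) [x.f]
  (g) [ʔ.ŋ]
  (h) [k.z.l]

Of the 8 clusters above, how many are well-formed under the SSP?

6

(a) 2-1 → violates
(b) 2-4 → obeys
(c) 2-3-4 → obeys
(d) 1-3 → obeys
(e) 1-2-5 → obeys
(f) 2-2 → violates
(g) 1-3 → obeys
(h) 1-2-4 → obeys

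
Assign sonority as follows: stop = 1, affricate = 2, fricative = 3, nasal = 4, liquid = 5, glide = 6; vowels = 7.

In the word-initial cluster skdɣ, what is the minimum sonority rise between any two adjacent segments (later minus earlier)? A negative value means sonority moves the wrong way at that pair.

-2

/s/ is a fricative (sonority 3).
/k/ is a stop (sonority 1).
/d/ is a stop (sonority 1).
/ɣ/ is a fricative (sonority 3).
/s/→/k/: change -2.
/k/→/d/: change +0.
/d/→/ɣ/: change +2.
Minimum = -2.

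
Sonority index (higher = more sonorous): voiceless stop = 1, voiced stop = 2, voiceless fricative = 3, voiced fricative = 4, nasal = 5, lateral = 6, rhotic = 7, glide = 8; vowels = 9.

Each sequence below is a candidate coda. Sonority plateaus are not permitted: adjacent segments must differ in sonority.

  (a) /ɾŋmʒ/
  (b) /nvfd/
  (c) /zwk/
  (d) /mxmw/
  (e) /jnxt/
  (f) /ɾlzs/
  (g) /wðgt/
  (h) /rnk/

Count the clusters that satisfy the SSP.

5

(a) 7-5-5-4 → violates
(b) 5-4-3-2 → obeys
(c) 4-8-1 → violates
(d) 5-3-5-8 → violates
(e) 8-5-3-1 → obeys
(f) 7-6-4-3 → obeys
(g) 8-4-2-1 → obeys
(h) 7-5-1 → obeys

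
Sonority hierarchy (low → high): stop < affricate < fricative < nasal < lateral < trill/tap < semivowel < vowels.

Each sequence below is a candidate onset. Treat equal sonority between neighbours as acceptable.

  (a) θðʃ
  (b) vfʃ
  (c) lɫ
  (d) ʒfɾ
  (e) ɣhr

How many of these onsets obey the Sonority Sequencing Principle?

(a) θðʃ: profile 3-3-3 — obeys.
(b) vfʃ: profile 3-3-3 — obeys.
(c) lɫ: profile 5-5 — obeys.
(d) ʒfɾ: profile 3-3-6 — obeys.
(e) ɣhr: profile 3-3-6 — obeys.

5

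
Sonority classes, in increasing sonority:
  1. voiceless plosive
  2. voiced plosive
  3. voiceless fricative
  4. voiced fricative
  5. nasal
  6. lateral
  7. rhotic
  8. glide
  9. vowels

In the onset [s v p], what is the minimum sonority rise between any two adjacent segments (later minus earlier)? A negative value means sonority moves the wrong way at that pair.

/s/ is a voiceless fricative (sonority 3).
/v/ is a voiced fricative (sonority 4).
/p/ is a voiceless plosive (sonority 1).
/s/→/v/: change +1.
/v/→/p/: change -3.
Minimum = -3.

-3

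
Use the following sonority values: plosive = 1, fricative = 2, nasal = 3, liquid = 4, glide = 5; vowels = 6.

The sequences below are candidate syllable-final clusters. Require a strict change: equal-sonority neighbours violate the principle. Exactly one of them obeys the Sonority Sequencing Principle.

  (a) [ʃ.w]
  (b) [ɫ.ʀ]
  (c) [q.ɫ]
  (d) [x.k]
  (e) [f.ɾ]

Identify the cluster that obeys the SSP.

d

(a) 2-5 → violates
(b) 4-4 → violates
(c) 1-4 → violates
(d) 2-1 → obeys
(e) 2-4 → violates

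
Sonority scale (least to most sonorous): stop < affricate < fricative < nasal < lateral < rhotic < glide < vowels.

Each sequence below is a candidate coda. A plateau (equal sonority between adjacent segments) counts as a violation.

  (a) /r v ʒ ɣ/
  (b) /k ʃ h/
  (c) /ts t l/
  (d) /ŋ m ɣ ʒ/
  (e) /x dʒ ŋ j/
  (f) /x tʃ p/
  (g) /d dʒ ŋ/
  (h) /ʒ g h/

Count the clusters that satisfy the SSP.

(a) sonority 6-3-3-3: ill-formed.
(b) sonority 1-3-3: ill-formed.
(c) sonority 2-1-5: ill-formed.
(d) sonority 4-4-3-3: ill-formed.
(e) sonority 3-2-4-7: ill-formed.
(f) sonority 3-2-1: well-formed.
(g) sonority 1-2-4: ill-formed.
(h) sonority 3-1-3: ill-formed.

1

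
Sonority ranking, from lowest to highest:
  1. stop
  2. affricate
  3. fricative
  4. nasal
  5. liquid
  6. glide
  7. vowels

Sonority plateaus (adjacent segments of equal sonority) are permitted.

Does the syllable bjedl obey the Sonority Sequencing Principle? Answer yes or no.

no

Onset: /b/ is a stop (sonority 1), /j/ is a glide (sonority 6); then the nucleus /e/ (sonority 7).
Onset profile 1-6-7 — rises to the nucleus.
Coda: /d/ is a stop (sonority 1), /l/ is a liquid (sonority 5).
Coda profile 7-1-5 — does not fall throughout.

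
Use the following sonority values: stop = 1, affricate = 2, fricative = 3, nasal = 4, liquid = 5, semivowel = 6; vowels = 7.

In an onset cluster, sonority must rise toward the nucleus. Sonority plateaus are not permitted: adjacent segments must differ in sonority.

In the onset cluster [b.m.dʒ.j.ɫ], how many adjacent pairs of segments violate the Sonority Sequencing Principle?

2

/b/ — stop, sonority 1.
/m/ — nasal, sonority 4.
/dʒ/ — affricate, sonority 2.
/j/ — semivowel, sonority 6.
/ɫ/ — liquid, sonority 5.
/b/→/m/: 1→4 (rises) — ok.
/m/→/dʒ/: 4→2 (does not rise) — violation.
/dʒ/→/j/: 2→6 (rises) — ok.
/j/→/ɫ/: 6→5 (does not rise) — violation.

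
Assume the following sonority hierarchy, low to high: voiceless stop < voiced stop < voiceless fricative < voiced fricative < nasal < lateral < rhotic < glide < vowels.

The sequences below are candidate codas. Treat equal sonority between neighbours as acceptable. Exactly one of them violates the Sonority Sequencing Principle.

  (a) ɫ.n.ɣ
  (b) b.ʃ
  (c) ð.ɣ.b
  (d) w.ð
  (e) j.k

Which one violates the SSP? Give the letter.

(a) sonority 6-5-4: well-formed.
(b) sonority 2-3: ill-formed.
(c) sonority 4-4-2: well-formed.
(d) sonority 8-4: well-formed.
(e) sonority 8-1: well-formed.

b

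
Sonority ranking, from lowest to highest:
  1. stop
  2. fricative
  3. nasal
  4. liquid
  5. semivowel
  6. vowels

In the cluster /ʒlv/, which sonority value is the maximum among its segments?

/ʒ/: fricative = 2.
/l/: liquid = 4.
/v/: fricative = 2.
The maximum is 4.

4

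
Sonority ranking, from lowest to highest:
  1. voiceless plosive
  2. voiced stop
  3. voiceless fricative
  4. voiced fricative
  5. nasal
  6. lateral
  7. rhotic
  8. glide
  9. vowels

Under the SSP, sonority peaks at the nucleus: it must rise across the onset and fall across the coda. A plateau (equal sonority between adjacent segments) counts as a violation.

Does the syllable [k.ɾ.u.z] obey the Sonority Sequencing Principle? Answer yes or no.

Onset: /k/ is a voiceless plosive (sonority 1), /ɾ/ is a rhotic (sonority 7); then the nucleus /u/ (sonority 9).
Onset profile 1-7-9 — rises to the nucleus.
Coda: /z/ is a voiced fricative (sonority 4).
Coda profile 9-4 — falls from the nucleus.

yes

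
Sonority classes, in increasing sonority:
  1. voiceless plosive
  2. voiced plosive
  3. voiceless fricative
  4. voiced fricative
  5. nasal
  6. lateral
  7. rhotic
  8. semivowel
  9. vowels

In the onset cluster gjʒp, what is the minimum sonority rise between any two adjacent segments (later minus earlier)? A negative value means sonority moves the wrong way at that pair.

-4

/g/: voiced plosive = 2.
/j/: semivowel = 8.
/ʒ/: voiced fricative = 4.
/p/: voiceless plosive = 1.
/g/→/j/: change +6.
/j/→/ʒ/: change -4.
/ʒ/→/p/: change -3.
Minimum = -4.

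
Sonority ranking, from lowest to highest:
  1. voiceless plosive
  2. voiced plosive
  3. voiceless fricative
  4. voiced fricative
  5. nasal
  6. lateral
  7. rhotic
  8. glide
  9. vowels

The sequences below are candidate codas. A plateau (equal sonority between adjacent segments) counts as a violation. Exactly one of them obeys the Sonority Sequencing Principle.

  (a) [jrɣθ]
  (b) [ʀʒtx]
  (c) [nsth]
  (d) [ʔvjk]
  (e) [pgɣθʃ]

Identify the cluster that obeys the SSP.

(a) 8-7-4-3 → obeys
(b) 7-4-1-3 → violates
(c) 5-3-1-3 → violates
(d) 1-4-8-1 → violates
(e) 1-2-4-3-3 → violates

a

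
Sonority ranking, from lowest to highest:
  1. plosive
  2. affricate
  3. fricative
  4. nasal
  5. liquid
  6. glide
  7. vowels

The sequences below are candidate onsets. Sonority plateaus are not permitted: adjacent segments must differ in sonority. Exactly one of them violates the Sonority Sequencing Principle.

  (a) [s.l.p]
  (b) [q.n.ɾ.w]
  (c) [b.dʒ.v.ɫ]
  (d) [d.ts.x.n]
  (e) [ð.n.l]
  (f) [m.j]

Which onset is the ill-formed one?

a

(a) [s.l.p]: profile 3-5-1 — violates.
(b) [q.n.ɾ.w]: profile 1-4-5-6 — obeys.
(c) [b.dʒ.v.ɫ]: profile 1-2-3-5 — obeys.
(d) [d.ts.x.n]: profile 1-2-3-4 — obeys.
(e) [ð.n.l]: profile 3-4-5 — obeys.
(f) [m.j]: profile 4-6 — obeys.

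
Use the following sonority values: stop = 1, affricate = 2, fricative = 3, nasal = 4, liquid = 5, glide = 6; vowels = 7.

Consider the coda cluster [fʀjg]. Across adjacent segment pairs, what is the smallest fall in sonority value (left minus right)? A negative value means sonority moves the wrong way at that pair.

-2

/f/ — fricative, sonority 3.
/ʀ/ — liquid, sonority 5.
/j/ — glide, sonority 6.
/g/ — stop, sonority 1.
/f/→/ʀ/: change -2.
/ʀ/→/j/: change -1.
/j/→/g/: change +5.
Minimum = -2.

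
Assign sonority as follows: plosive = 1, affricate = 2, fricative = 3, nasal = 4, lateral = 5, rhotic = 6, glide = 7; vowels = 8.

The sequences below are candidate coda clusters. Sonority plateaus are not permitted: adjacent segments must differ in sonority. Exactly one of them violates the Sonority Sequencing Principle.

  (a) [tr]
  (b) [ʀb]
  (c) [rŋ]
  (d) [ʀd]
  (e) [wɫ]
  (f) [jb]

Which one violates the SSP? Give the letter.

(a) sonority 1-6: ill-formed.
(b) sonority 6-1: well-formed.
(c) sonority 6-4: well-formed.
(d) sonority 6-1: well-formed.
(e) sonority 7-5: well-formed.
(f) sonority 7-1: well-formed.

a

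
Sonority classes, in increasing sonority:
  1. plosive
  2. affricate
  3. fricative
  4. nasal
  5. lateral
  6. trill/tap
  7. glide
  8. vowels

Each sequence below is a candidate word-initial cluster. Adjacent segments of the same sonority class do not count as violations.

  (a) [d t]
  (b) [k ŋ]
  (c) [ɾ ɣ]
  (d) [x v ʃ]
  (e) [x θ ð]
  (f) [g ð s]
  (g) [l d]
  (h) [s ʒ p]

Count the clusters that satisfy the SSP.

5

(a) sonority 1-1: well-formed.
(b) sonority 1-4: well-formed.
(c) sonority 6-3: ill-formed.
(d) sonority 3-3-3: well-formed.
(e) sonority 3-3-3: well-formed.
(f) sonority 1-3-3: well-formed.
(g) sonority 5-1: ill-formed.
(h) sonority 3-3-1: ill-formed.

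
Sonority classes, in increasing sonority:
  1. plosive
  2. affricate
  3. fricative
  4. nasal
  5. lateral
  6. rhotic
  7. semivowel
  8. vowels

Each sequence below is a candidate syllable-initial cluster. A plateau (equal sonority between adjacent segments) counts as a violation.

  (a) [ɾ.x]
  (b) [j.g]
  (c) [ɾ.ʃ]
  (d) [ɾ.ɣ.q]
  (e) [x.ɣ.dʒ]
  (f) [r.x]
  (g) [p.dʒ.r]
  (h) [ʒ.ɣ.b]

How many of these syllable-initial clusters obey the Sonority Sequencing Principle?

1

(a) [ɾ.x]: profile 6-3 — violates.
(b) [j.g]: profile 7-1 — violates.
(c) [ɾ.ʃ]: profile 6-3 — violates.
(d) [ɾ.ɣ.q]: profile 6-3-1 — violates.
(e) [x.ɣ.dʒ]: profile 3-3-2 — violates.
(f) [r.x]: profile 6-3 — violates.
(g) [p.dʒ.r]: profile 1-2-6 — obeys.
(h) [ʒ.ɣ.b]: profile 3-3-1 — violates.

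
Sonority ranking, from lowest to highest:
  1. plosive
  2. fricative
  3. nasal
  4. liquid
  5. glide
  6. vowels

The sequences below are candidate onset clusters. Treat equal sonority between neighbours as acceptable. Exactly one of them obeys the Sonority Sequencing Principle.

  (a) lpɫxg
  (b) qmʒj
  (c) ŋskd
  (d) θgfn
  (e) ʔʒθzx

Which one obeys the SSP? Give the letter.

(a) 4-1-4-2-1 → violates
(b) 1-3-2-5 → violates
(c) 3-2-1-1 → violates
(d) 2-1-2-3 → violates
(e) 1-2-2-2-2 → obeys

e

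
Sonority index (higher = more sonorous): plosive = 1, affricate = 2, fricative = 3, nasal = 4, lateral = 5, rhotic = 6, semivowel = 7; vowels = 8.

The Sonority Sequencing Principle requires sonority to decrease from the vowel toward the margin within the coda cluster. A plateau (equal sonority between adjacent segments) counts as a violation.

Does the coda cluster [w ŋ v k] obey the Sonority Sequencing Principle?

/w/: semivowel = 7.
/ŋ/: nasal = 4.
/v/: fricative = 3.
/k/: plosive = 1.
The profile 7-4-3-1 strictly falls, so the coda cluster satisfies the SSP.

yes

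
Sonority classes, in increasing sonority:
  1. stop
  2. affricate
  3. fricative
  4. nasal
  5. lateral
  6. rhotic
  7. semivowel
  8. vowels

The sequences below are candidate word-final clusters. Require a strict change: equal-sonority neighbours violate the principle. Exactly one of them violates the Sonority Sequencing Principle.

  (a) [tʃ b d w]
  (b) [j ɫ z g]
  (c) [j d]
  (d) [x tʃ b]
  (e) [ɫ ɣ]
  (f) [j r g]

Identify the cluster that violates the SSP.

(a) 2-1-1-7 → violates
(b) 7-5-3-1 → obeys
(c) 7-1 → obeys
(d) 3-2-1 → obeys
(e) 5-3 → obeys
(f) 7-6-1 → obeys

a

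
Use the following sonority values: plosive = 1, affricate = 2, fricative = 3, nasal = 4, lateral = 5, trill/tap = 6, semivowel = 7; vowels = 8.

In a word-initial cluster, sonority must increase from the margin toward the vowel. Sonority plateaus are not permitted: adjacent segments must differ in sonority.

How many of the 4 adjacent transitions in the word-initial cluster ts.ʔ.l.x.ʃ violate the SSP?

3

/ts/ — affricate, sonority 2.
/ʔ/ — plosive, sonority 1.
/l/ — lateral, sonority 5.
/x/ — fricative, sonority 3.
/ʃ/ — fricative, sonority 3.
/ts/→/ʔ/: 2→1 (does not rise) — violation.
/ʔ/→/l/: 1→5 (rises) — ok.
/l/→/x/: 5→3 (does not rise) — violation.
/x/→/ʃ/: 3→3 (plateau) — violation.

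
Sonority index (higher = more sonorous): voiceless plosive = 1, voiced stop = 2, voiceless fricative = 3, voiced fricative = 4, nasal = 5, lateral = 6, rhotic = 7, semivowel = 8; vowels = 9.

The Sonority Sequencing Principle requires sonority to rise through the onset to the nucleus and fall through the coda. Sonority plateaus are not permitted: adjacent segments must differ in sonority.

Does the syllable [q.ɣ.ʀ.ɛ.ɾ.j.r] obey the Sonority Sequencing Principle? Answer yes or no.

Onset: /q/ is a voiceless plosive (sonority 1), /ɣ/ is a voiced fricative (sonority 4), /ʀ/ is a rhotic (sonority 7); then the nucleus /ɛ/ (sonority 9).
Onset profile 1-4-7-9 — rises to the nucleus.
Coda: /ɾ/ is a rhotic (sonority 7), /j/ is a semivowel (sonority 8), /r/ is a rhotic (sonority 7).
Coda profile 9-7-8-7 — does not strictly fall throughout.

no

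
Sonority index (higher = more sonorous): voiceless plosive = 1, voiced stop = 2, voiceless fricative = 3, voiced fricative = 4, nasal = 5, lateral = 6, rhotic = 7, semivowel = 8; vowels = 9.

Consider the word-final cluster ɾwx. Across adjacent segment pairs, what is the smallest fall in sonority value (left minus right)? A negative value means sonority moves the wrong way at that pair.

-1

/ɾ/ is a rhotic (sonority 7).
/w/ is a semivowel (sonority 8).
/x/ is a voiceless fricative (sonority 3).
/ɾ/→/w/: change -1.
/w/→/x/: change +5.
Minimum = -1.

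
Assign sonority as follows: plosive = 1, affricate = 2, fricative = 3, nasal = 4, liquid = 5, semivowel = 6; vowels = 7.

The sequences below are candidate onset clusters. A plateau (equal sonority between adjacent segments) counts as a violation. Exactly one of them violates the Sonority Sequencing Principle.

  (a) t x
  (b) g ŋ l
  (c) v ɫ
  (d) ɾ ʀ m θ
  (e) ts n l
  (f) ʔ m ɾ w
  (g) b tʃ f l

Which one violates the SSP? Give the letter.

(a) 1-3 → obeys
(b) 1-4-5 → obeys
(c) 3-5 → obeys
(d) 5-5-4-3 → violates
(e) 2-4-5 → obeys
(f) 1-4-5-6 → obeys
(g) 1-2-3-5 → obeys

d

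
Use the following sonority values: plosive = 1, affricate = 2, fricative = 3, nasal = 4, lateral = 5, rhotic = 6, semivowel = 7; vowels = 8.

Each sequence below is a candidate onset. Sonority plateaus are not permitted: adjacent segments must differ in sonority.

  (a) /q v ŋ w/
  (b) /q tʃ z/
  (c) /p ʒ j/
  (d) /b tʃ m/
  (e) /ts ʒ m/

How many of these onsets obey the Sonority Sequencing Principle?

(a) 1-3-4-7 → obeys
(b) 1-2-3 → obeys
(c) 1-3-7 → obeys
(d) 1-2-4 → obeys
(e) 2-3-4 → obeys

5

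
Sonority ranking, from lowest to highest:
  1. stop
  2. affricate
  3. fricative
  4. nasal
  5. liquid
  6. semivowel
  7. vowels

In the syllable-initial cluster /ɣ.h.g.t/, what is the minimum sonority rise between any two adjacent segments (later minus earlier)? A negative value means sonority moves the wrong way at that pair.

/ɣ/: fricative = 3.
/h/: fricative = 3.
/g/: stop = 1.
/t/: stop = 1.
/ɣ/→/h/: change +0.
/h/→/g/: change -2.
/g/→/t/: change +0.
Minimum = -2.

-2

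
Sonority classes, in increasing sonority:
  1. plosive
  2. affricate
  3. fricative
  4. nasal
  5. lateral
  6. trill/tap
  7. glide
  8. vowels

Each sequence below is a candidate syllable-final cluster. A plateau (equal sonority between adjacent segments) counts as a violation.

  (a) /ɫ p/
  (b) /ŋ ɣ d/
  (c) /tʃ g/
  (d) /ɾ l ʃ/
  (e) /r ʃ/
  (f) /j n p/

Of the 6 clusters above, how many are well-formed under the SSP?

6

(a) sonority 5-1: well-formed.
(b) sonority 4-3-1: well-formed.
(c) sonority 2-1: well-formed.
(d) sonority 6-5-3: well-formed.
(e) sonority 6-3: well-formed.
(f) sonority 7-4-1: well-formed.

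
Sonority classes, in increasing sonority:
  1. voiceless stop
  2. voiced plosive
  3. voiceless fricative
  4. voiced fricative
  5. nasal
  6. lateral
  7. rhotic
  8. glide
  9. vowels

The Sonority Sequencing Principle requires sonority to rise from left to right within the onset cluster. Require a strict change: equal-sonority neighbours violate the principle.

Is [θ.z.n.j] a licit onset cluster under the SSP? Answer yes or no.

yes

/θ/ — voiceless fricative, sonority 3.
/z/ — voiced fricative, sonority 4.
/n/ — nasal, sonority 5.
/j/ — glide, sonority 8.
The profile 3-4-5-8 strictly rises, so the onset cluster satisfies the SSP.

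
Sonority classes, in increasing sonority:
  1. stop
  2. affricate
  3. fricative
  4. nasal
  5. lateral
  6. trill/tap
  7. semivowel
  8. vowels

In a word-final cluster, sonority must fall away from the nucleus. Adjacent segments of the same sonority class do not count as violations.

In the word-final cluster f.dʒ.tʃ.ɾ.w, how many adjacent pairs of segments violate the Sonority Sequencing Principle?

2

/f/: fricative = 3.
/dʒ/: affricate = 2.
/tʃ/: affricate = 2.
/ɾ/: trill/tap = 6.
/w/: semivowel = 7.
/f/→/dʒ/: 3→2 (falls) — ok.
/dʒ/→/tʃ/: 2→2 (plateau, allowed) — ok.
/tʃ/→/ɾ/: 2→6 (does not fall) — violation.
/ɾ/→/w/: 6→7 (does not fall) — violation.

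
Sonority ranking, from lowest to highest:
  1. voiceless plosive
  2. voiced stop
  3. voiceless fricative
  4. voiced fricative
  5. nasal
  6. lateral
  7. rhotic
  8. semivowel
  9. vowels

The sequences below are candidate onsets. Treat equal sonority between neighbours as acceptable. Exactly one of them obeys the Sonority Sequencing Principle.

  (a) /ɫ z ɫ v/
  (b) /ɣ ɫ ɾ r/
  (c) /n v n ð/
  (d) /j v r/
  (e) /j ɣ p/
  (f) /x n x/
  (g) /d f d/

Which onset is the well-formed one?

b

(a) /ɫ z ɫ v/: profile 6-4-6-4 — violates.
(b) /ɣ ɫ ɾ r/: profile 4-6-7-7 — obeys.
(c) /n v n ð/: profile 5-4-5-4 — violates.
(d) /j v r/: profile 8-4-7 — violates.
(e) /j ɣ p/: profile 8-4-1 — violates.
(f) /x n x/: profile 3-5-3 — violates.
(g) /d f d/: profile 2-3-2 — violates.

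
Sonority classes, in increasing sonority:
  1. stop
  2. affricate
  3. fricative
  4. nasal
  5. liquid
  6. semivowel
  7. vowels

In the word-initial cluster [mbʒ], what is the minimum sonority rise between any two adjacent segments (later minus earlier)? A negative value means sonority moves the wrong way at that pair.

-3

/m/ — nasal, sonority 4.
/b/ — stop, sonority 1.
/ʒ/ — fricative, sonority 3.
/m/→/b/: change -3.
/b/→/ʒ/: change +2.
Minimum = -3.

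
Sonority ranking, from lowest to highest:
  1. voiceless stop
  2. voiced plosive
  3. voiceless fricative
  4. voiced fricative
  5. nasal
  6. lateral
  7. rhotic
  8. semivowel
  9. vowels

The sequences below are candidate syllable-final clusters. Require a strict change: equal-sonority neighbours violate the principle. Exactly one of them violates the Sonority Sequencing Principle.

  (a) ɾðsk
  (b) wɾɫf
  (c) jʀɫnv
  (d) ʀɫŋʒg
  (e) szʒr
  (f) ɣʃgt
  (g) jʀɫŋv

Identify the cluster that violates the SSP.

e

(a) ɾðsk: profile 7-4-3-1 — obeys.
(b) wɾɫf: profile 8-7-6-3 — obeys.
(c) jʀɫnv: profile 8-7-6-5-4 — obeys.
(d) ʀɫŋʒg: profile 7-6-5-4-2 — obeys.
(e) szʒr: profile 3-4-4-7 — violates.
(f) ɣʃgt: profile 4-3-2-1 — obeys.
(g) jʀɫŋv: profile 8-7-6-5-4 — obeys.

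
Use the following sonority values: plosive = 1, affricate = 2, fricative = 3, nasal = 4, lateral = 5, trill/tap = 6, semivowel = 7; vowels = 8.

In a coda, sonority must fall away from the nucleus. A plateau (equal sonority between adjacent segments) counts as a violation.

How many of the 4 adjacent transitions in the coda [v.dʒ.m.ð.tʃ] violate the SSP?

1

/v/: fricative = 3.
/dʒ/: affricate = 2.
/m/: nasal = 4.
/ð/: fricative = 3.
/tʃ/: affricate = 2.
/v/→/dʒ/: 3→2 (falls) — ok.
/dʒ/→/m/: 2→4 (does not fall) — violation.
/m/→/ð/: 4→3 (falls) — ok.
/ð/→/tʃ/: 3→2 (falls) — ok.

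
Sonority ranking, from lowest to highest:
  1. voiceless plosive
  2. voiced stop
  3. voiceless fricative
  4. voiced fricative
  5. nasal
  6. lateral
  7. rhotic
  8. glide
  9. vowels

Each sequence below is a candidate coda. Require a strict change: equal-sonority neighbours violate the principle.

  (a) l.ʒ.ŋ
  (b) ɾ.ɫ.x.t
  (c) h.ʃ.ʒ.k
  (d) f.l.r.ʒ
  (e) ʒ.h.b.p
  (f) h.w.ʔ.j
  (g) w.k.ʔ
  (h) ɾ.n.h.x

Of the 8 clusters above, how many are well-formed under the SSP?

2

(a) l.ʒ.ŋ: profile 6-4-5 — violates.
(b) ɾ.ɫ.x.t: profile 7-6-3-1 — obeys.
(c) h.ʃ.ʒ.k: profile 3-3-4-1 — violates.
(d) f.l.r.ʒ: profile 3-6-7-4 — violates.
(e) ʒ.h.b.p: profile 4-3-2-1 — obeys.
(f) h.w.ʔ.j: profile 3-8-1-8 — violates.
(g) w.k.ʔ: profile 8-1-1 — violates.
(h) ɾ.n.h.x: profile 7-5-3-3 — violates.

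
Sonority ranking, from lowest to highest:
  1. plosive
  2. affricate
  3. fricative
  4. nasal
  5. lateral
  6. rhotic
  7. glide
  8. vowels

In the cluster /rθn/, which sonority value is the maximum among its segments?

/r/ is a rhotic (sonority 6).
/θ/ is a fricative (sonority 3).
/n/ is a nasal (sonority 4).
The maximum is 6.

6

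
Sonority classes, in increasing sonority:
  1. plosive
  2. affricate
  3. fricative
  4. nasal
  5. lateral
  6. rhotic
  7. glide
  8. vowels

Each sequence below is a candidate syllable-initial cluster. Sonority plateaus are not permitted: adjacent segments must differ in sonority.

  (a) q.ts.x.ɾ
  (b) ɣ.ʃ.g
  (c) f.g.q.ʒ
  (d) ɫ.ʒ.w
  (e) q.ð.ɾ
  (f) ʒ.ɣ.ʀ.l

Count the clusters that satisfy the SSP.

(a) q.ts.x.ɾ: profile 1-2-3-6 — obeys.
(b) ɣ.ʃ.g: profile 3-3-1 — violates.
(c) f.g.q.ʒ: profile 3-1-1-3 — violates.
(d) ɫ.ʒ.w: profile 5-3-7 — violates.
(e) q.ð.ɾ: profile 1-3-6 — obeys.
(f) ʒ.ɣ.ʀ.l: profile 3-3-6-5 — violates.

2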